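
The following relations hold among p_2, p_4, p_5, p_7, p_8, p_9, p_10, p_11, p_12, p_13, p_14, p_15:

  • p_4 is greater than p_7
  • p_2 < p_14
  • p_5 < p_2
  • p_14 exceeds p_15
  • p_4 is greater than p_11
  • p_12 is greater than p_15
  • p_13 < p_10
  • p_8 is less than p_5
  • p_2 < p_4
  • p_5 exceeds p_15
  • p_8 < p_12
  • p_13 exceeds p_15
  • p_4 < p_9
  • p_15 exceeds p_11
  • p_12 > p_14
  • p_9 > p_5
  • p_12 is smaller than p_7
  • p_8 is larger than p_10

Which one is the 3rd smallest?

Piecing the relations together gives one ordering: p_11 < p_15 < p_13 < p_10 < p_8 < p_5 < p_2 < p_14 < p_12 < p_7 < p_4 < p_9.
Counting 3 from the smallest end gives p_13.

p_13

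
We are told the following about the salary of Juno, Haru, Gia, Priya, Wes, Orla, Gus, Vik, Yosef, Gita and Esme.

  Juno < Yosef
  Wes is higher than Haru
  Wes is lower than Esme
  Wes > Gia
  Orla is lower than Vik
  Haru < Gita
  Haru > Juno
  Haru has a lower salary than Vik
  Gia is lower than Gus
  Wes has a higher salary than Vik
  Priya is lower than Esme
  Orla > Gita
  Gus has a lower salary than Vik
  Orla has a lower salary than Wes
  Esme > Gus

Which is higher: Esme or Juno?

Esme

Juno < Haru and Haru < Gita give Juno < Gita.
Then Gita < Orla extends the chain to Orla.
With Orla < Vik: Juno < Haru < Gita < Orla < Vik.
With Vik < Wes: Juno < Haru < Gita < Orla < Vik < Wes.
Then Wes < Esme extends the chain to Esme.
So Juno < Esme; Esme is the higher of the two.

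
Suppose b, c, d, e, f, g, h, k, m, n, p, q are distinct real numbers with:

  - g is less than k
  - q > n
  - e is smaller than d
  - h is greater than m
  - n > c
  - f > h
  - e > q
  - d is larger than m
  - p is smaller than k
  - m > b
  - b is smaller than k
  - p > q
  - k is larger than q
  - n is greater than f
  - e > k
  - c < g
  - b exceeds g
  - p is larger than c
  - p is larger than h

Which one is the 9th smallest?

p

The consecutive relations fix a unique order: c < g < b < m < h < f < n < q < p < k < e < d.
Counting 9 from the smallest end gives p.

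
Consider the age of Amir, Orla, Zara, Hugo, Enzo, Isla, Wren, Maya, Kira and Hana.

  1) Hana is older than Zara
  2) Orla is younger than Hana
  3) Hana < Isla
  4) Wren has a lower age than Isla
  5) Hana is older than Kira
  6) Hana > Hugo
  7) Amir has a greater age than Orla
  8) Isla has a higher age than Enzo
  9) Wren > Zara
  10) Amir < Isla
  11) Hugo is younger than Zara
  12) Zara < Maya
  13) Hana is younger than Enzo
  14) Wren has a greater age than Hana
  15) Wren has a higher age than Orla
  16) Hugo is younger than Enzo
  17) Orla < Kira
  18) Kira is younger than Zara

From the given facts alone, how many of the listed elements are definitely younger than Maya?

4

Directly below Maya: Zara.
One step further: Kira, Hugo (3 so far).
One step further: Orla (4 so far).
No other element is forced below Maya by the given relations, so the count is 4.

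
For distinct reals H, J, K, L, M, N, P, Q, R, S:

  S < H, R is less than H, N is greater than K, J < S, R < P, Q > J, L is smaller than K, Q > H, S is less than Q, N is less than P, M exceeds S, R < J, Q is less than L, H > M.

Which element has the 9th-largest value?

Chaining the given pairs: R < J < S < M < H < Q < L < K < N < P.
Counting 9 from the largest end gives J.

J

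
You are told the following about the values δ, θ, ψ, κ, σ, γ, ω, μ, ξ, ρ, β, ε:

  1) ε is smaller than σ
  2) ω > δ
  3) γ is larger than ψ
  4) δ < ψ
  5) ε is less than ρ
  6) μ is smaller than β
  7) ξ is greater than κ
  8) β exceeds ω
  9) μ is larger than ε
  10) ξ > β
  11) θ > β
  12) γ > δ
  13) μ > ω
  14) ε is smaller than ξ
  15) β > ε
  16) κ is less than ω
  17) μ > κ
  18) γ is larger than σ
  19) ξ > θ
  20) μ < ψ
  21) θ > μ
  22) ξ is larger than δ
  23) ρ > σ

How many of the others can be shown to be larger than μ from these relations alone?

The elements the relations force above μ are ψ, β, θ, γ, ξ — no chain reaches any other.
That is 5.

5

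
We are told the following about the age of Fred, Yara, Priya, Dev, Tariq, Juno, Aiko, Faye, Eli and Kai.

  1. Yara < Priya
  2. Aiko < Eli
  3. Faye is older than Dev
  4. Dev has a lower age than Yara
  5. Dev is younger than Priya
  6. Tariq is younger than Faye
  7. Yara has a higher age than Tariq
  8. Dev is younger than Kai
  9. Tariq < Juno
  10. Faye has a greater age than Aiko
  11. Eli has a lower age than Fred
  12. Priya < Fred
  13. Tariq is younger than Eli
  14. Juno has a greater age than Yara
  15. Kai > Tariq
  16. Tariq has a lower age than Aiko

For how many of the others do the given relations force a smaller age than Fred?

6

From Fred the given relations immediately reach Priya, Eli.
From those, Tariq, Dev, Yara, Aiko — 6 in total.
Nothing else is reachable below Fred; 6 in all.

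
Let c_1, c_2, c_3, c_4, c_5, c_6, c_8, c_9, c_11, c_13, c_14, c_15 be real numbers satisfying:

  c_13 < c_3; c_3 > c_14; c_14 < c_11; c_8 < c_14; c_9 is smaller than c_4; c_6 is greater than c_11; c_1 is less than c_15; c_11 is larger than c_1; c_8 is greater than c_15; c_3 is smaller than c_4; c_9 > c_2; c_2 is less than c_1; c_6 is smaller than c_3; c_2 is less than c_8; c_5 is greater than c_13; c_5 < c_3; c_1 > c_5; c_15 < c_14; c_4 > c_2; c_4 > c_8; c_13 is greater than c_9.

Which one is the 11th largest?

Chaining the given pairs: c_2 < c_9 < c_13 < c_5 < c_1 < c_15 < c_8 < c_14 < c_11 < c_6 < c_3 < c_4.
The 11th largest is c_9.

c_9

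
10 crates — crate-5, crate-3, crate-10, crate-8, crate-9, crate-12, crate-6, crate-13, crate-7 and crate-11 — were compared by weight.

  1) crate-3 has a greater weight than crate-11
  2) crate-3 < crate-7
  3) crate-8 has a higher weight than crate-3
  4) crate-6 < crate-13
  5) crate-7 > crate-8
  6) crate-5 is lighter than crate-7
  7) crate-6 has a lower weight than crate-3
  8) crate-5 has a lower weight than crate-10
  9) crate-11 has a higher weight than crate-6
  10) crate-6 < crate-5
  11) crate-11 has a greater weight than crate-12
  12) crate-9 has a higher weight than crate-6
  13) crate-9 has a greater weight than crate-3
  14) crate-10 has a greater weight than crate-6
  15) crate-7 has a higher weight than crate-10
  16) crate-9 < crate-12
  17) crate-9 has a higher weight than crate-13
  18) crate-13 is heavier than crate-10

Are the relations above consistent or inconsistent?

inconsistent

Chaining the given relations yields crate-9 < crate-12 < crate-11 < crate-3, so crate-9 < crate-3. But one relation states crate-3 < crate-9. These cannot both hold.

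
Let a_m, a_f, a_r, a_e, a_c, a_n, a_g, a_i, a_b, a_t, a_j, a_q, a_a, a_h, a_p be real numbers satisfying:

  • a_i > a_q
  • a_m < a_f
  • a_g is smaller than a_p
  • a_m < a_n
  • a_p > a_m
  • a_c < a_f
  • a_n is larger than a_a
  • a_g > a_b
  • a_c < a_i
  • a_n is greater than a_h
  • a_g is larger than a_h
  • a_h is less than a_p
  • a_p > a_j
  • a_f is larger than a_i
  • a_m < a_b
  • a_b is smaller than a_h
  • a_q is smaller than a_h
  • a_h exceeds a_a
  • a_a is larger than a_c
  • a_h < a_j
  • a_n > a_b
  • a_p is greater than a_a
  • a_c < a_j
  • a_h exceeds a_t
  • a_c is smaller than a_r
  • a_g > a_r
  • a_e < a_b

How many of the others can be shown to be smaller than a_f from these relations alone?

4

Directly below a_f: a_m, a_c, a_i.
One step further: a_q (4 so far).
Nothing else is reachable below a_f; 4 in all.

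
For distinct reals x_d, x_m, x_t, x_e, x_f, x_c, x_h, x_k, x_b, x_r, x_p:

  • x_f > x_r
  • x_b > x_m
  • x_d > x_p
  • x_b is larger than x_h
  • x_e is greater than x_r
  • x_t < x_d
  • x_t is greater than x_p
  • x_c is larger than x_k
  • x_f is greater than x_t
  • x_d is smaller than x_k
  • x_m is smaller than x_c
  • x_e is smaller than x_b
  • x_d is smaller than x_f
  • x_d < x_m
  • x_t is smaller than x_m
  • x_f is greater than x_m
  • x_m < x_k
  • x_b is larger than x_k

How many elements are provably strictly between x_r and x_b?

1

Chaining upward from x_r reaches: x_e, x_f.
Chaining downward from x_b reaches: x_p, x_t, x_d, x_m, x_h, x_k, x_e.
Strictly between x_r and x_b are those in both lists: x_e — 1 element.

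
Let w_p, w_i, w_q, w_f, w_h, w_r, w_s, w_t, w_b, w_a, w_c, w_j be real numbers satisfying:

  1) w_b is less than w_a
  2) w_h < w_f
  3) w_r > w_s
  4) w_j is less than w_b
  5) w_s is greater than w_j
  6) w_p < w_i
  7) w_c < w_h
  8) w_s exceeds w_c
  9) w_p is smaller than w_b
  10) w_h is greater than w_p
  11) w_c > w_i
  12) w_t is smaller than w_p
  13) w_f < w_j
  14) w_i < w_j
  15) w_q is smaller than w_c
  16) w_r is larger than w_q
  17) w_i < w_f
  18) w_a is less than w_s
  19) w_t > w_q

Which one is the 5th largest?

w_j

Piecing the relations together gives one ordering: w_q < w_t < w_p < w_i < w_c < w_h < w_f < w_j < w_b < w_a < w_s < w_r.
The 5th largest is w_j.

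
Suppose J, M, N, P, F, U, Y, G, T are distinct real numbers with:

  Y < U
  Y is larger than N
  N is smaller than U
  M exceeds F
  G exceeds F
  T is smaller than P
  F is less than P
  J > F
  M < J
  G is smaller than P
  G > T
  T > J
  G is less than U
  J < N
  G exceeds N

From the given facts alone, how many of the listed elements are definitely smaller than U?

7

The elements the relations force below U are F, M, J, N, T, G, Y — no chain reaches any other.
That is 7.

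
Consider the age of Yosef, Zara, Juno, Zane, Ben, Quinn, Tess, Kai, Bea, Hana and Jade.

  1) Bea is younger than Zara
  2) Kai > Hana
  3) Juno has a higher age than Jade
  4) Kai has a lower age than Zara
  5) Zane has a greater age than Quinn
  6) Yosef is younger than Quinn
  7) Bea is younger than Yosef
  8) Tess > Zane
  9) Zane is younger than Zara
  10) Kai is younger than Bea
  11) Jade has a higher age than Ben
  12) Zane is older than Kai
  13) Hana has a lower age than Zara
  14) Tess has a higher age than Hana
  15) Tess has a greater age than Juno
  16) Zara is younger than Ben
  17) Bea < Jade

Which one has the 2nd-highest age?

Juno

Chaining the given pairs: Hana < Kai < Bea < Yosef < Quinn < Zane < Zara < Ben < Jade < Juno < Tess.
The 2nd largest is Juno.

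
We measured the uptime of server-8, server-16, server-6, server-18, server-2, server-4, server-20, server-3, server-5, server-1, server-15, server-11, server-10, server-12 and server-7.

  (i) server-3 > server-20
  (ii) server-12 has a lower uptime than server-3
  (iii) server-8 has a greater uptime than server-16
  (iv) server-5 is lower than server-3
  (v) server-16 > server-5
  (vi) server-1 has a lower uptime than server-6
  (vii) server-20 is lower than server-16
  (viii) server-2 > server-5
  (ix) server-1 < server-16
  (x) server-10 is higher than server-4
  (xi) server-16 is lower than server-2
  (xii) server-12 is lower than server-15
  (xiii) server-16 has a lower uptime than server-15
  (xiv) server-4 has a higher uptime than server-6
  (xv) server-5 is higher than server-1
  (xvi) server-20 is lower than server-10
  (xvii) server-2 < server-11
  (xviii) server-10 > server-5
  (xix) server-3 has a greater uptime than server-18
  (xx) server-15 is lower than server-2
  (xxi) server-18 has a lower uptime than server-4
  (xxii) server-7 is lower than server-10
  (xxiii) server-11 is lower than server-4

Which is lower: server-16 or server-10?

Following the relations from server-16: server-16 < server-15 < server-2 < server-11 < server-4 < server-10.
So server-16 < server-10; server-16 is the lower of the two.

server-16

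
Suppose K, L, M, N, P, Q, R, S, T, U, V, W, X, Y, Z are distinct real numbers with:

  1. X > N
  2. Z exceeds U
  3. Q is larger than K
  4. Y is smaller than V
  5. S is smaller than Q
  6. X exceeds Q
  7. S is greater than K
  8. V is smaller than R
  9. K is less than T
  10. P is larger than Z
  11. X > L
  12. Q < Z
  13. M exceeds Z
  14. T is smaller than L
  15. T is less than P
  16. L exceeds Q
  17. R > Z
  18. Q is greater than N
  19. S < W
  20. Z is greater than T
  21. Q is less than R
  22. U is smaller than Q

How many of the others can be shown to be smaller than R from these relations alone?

From R the given relations immediately reach V, Q, Z.
From those, Y, K, T, N, S, U — 9 in total.
No other element is forced below R by the given relations, so the count is 9.

9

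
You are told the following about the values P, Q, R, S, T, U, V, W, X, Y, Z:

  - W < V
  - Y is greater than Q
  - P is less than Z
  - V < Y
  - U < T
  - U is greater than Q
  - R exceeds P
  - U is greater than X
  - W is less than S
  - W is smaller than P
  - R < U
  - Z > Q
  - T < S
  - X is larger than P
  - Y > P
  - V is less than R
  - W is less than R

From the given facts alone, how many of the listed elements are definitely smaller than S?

From S the given relations immediately reach W, T.
From those, U — 3 in total.
From those, Q, X, R — 6 in total.
From those, V, P — 8 in total.
Nothing else is reachable below S; 8 in all.

8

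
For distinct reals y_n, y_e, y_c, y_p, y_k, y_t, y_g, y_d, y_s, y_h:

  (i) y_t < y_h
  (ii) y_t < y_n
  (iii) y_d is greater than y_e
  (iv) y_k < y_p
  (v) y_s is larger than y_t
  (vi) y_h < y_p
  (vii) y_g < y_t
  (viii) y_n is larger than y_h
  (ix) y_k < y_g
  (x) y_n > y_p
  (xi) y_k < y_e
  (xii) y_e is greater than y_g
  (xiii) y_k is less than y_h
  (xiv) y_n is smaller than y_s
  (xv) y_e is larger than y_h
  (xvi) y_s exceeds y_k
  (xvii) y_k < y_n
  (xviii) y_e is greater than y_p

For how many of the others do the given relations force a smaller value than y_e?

5

The elements the relations force below y_e are y_k, y_g, y_t, y_h, y_p — no chain reaches any other.
That is 5.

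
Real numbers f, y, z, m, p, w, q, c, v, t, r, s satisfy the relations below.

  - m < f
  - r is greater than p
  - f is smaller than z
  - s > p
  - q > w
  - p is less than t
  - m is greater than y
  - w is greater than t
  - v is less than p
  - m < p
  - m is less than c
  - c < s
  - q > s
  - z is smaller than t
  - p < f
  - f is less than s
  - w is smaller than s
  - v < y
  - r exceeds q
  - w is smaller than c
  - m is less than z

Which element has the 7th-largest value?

The consecutive relations fix a unique order: v < y < m < p < f < z < t < w < c < s < q < r.
The 7th largest is z.

z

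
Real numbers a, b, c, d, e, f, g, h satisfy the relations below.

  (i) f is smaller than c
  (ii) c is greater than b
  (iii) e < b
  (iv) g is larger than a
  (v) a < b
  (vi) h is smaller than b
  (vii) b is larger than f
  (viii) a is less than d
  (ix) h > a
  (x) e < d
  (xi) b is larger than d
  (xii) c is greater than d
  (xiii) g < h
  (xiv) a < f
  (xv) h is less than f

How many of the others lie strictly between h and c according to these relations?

2

The relations place h below c. An element lies strictly between them when it is forced above h and also forced below c.
Above h: {f, b}. Below c: {a, g, e, d, f, b}.
Intersection: {f, b} — 2.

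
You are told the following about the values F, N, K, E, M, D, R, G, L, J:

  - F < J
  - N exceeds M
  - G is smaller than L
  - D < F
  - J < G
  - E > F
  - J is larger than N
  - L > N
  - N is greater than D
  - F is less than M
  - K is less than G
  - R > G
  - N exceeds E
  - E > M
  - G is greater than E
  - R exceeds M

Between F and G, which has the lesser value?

F

Link the given pairs in sequence: F < M; M < E; E < N; N < J; J < G.
Chaining these gives F < M < E < N < J < G.
So F < G; F is the smaller of the two.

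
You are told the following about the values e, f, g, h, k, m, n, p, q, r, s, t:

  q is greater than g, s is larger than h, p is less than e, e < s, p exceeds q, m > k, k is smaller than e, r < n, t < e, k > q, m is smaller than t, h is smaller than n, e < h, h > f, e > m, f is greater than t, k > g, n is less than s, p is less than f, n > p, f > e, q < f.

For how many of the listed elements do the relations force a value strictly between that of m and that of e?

1

Chaining upward from m reaches: t, f, h, n, s.
Chaining downward from e reaches: g, q, k, p, t.
Strictly between m and e are those in both lists: t — 1 element.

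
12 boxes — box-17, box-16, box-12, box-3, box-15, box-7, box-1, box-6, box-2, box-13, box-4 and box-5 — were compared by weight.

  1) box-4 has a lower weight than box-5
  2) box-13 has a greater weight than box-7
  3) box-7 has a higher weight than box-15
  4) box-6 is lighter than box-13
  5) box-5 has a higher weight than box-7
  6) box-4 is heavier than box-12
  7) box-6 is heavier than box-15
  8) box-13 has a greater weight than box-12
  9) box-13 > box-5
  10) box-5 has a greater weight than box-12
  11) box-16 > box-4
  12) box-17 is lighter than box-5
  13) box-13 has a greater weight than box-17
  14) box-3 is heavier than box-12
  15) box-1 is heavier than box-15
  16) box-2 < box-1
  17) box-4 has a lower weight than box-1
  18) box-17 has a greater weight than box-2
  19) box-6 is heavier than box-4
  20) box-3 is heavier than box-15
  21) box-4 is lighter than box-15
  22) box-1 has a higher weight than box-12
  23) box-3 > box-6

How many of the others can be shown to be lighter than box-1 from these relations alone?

4

The elements the relations force below box-1 are box-12, box-4, box-15, box-2 — no chain reaches any other.
That is 4.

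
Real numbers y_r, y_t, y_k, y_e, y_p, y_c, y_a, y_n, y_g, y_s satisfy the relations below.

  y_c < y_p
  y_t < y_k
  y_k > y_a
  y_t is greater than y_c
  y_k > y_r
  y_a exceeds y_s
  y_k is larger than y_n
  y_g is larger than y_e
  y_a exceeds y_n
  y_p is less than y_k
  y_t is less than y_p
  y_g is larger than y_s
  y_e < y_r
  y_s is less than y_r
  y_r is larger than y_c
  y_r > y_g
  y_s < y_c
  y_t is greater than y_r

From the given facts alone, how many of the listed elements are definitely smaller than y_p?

6

Directly below y_p: y_c, y_t.
One step further: y_s, y_r (4 so far).
One step further: y_e, y_g (6 so far).
No other element is forced below y_p by the given relations, so the count is 6.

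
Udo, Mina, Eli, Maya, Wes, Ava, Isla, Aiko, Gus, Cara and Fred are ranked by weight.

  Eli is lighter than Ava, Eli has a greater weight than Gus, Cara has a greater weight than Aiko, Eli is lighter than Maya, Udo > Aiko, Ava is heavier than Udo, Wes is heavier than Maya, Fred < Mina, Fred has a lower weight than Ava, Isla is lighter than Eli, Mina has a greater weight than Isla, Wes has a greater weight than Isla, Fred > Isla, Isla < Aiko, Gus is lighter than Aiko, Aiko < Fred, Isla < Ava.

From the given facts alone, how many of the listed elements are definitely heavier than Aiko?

5

The elements the relations force above Aiko are Cara, Fred, Mina, Udo, Ava — no chain reaches any other.
That is 5.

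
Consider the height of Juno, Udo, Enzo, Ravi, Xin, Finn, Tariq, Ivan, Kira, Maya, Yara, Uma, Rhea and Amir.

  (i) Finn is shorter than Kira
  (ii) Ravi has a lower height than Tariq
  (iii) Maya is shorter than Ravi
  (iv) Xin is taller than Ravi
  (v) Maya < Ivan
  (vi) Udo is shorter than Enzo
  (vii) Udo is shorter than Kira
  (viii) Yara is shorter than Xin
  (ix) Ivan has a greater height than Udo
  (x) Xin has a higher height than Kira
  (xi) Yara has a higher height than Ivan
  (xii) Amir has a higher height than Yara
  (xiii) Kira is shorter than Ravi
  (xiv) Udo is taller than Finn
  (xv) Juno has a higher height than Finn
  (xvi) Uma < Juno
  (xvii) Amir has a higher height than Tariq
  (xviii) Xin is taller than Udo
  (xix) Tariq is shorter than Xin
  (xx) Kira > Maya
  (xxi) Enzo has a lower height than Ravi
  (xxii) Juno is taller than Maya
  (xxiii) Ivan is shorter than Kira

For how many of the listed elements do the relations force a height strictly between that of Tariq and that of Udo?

4

Chaining upward from Udo reaches: Ivan, Enzo, Yara, Kira, Ravi, Amir, Xin.
Chaining downward from Tariq reaches: Maya, Finn, Ivan, Enzo, Kira, Ravi.
Strictly between Udo and Tariq are those in both lists: Ivan, Enzo, Kira, Ravi — 4 elements.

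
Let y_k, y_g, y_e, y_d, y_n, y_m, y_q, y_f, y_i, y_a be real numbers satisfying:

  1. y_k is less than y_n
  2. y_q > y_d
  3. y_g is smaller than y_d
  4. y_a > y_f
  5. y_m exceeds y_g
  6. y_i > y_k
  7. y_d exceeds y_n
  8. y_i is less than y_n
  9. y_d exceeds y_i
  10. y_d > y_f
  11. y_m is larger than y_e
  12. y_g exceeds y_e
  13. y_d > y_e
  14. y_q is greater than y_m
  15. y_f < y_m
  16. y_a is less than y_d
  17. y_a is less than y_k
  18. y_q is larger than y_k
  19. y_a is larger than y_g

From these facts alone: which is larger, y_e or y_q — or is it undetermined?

Following the relations from y_e: y_e < y_g < y_a < y_k < y_i < y_n < y_d < y_q.
So y_q is larger.

y_q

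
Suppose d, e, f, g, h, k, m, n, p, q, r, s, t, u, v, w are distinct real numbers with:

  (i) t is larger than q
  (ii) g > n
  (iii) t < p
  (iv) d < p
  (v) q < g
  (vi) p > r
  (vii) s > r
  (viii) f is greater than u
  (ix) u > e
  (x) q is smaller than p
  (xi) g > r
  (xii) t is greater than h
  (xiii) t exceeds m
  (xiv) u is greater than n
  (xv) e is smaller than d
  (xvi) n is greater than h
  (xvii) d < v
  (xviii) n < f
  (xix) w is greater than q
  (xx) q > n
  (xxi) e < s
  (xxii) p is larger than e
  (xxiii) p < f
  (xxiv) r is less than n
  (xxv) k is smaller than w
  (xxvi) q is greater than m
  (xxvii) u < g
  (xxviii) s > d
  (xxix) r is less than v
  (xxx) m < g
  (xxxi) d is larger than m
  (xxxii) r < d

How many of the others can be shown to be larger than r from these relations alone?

From r the given relations immediately reach d, n, s, p, g, v.
From those, q, u, f — 9 in total.
From those, t, w — 11 in total.
No other element is forced above r by the given relations, so the count is 11.

11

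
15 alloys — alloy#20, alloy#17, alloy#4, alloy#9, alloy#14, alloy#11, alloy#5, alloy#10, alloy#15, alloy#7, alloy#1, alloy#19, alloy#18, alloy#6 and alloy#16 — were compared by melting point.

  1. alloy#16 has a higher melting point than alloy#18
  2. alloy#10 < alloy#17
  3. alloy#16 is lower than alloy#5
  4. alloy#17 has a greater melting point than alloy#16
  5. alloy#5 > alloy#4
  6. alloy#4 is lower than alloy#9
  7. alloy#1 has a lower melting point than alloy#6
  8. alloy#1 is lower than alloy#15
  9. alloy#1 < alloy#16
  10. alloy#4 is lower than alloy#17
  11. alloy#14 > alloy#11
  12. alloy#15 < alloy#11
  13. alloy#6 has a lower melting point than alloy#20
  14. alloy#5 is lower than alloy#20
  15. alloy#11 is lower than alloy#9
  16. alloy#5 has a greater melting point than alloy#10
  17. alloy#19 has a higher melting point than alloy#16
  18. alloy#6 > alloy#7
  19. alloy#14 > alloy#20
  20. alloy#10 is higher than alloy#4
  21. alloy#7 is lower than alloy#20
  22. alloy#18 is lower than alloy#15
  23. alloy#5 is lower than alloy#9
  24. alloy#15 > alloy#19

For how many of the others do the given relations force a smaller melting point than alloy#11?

5

The elements the relations force below alloy#11 are alloy#1, alloy#18, alloy#16, alloy#19, alloy#15 — no chain reaches any other.
That is 5.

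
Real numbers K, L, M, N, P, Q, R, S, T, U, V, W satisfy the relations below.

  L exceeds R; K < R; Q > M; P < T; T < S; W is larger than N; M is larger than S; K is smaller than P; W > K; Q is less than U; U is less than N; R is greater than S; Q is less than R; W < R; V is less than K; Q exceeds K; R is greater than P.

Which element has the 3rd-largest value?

W

The consecutive relations fix a unique order: V < K < P < T < S < M < Q < U < N < W < R < L.
Counting 3 from the largest end gives W.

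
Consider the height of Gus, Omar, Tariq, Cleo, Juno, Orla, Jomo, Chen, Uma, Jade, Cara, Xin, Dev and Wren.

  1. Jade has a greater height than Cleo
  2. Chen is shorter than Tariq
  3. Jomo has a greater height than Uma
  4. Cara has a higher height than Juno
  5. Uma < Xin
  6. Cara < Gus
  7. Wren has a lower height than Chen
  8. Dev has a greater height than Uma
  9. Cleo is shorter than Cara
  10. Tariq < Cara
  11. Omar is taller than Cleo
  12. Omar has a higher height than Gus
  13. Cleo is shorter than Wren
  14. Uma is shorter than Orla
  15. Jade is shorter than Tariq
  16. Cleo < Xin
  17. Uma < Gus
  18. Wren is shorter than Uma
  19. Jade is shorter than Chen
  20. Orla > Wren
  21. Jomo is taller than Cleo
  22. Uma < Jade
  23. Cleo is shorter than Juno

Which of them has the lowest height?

Wren is not least since Cleo < Wren; Uma is not least since Wren < Uma; Dev is not least since Uma < Dev; Juno is not least since Cleo < Juno; Jade is not least since Cleo < Jade; Chen is not least since Wren < Chen; Jomo is not least since Cleo < Jomo; Tariq is not least since Chen < Tariq; Xin is not least since Cleo < Xin; Orla is not least since Uma < Orla; Cara is not least since Cleo < Cara; Gus is not least since Cara < Gus; Omar is not least since Gus < Omar.
Only Cleo has nothing below it, so Cleo is the lowest height.

Cleo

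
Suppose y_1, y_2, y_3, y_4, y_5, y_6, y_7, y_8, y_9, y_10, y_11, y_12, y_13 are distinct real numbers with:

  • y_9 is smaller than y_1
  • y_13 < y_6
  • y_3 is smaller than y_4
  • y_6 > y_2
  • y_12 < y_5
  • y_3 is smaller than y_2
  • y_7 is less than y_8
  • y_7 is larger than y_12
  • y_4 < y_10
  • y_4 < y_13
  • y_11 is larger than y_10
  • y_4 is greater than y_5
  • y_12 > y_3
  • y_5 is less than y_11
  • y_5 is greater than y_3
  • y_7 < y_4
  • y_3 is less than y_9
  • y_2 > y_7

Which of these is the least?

y_3

Chaining upward from y_3: directly above it, y_12, y_5, y_2, y_4, y_9; then y_7, y_13, y_10, y_6, y_1, y_11; then y_8.
That covers every other element, and nothing is given below y_3, so y_3 is the least.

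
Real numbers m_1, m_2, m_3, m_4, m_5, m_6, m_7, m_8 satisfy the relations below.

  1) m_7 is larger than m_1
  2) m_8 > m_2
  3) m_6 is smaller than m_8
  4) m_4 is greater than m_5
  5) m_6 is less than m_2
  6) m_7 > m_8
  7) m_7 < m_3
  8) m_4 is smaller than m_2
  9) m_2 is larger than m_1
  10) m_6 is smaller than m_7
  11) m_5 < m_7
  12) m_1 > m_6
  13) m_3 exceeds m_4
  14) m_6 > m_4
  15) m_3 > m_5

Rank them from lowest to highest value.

Each adjacent pair is fixed by a given relation: m_5 < m_4; m_4 < m_6; m_6 < m_1; m_1 < m_2; m_2 < m_8; m_8 < m_7; m_7 < m_3. Chaining them end to end gives the full order.

m_5 < m_4 < m_6 < m_1 < m_2 < m_8 < m_7 < m_3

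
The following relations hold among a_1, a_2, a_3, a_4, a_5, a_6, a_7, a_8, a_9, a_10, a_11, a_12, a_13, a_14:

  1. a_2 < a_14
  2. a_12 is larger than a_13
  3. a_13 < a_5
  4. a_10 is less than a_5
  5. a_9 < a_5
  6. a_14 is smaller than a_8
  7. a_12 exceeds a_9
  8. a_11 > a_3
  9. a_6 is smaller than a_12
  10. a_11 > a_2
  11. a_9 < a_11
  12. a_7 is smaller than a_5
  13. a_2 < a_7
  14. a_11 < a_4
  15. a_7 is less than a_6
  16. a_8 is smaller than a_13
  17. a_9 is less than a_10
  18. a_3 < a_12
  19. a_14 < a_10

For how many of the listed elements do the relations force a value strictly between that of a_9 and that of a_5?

1

Chaining upward from a_9 reaches: a_10, a_11, a_12, a_4.
Chaining downward from a_5 reaches: a_2, a_14, a_7, a_8, a_10, a_13.
Strictly between a_9 and a_5 are those in both lists: a_10 — 1 element.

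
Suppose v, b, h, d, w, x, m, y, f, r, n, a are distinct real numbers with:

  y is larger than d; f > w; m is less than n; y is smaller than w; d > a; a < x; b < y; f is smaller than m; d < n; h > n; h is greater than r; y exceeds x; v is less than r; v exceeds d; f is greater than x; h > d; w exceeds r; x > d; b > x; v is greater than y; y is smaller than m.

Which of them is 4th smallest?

b

The consecutive relations fix a unique order: a < d < x < b < y < v < r < w < f < m < n < h.
The 4th smallest is b.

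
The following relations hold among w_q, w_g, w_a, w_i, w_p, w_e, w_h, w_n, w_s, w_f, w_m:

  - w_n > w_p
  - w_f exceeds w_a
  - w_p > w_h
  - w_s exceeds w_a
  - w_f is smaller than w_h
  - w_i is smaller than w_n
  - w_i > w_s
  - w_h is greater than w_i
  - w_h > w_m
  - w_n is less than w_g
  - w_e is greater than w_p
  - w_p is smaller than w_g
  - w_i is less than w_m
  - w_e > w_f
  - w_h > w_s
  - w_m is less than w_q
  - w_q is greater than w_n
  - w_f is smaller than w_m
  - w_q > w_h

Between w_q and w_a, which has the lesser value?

Chaining the given relations: w_a < w_s < w_i < w_h < w_p < w_n < w_q.
So w_a < w_q; w_a is the smaller of the two.

w_a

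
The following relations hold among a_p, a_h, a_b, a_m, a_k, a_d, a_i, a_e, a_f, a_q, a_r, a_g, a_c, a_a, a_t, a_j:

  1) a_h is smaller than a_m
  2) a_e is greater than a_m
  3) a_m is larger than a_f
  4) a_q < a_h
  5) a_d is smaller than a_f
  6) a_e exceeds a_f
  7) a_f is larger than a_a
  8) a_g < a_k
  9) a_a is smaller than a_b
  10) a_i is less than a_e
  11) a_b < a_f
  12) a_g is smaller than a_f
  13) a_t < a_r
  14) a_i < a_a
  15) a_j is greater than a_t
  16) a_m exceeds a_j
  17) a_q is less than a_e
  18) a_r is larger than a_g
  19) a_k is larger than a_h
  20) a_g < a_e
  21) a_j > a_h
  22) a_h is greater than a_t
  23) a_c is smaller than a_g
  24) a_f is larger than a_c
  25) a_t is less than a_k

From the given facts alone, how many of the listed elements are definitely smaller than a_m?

Directly below a_m: a_h, a_f, a_j.
One step further: a_d, a_c, a_g, a_t, a_q, a_a, a_b (10 so far).
One step further: a_i (11 so far).
Nothing else is reachable below a_m; 11 in all.

11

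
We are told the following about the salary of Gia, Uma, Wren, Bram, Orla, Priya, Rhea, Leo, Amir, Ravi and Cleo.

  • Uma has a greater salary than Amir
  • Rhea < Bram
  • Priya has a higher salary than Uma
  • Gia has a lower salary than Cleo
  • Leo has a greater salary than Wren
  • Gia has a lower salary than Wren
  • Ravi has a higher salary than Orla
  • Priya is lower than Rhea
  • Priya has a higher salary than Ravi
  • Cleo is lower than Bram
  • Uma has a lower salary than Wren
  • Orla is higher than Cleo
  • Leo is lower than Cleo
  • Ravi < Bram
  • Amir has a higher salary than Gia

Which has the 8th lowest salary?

Chaining the given pairs: Gia < Amir < Uma < Wren < Leo < Cleo < Orla < Ravi < Priya < Rhea < Bram.
Counting 8 from the smallest end gives Ravi.

Ravi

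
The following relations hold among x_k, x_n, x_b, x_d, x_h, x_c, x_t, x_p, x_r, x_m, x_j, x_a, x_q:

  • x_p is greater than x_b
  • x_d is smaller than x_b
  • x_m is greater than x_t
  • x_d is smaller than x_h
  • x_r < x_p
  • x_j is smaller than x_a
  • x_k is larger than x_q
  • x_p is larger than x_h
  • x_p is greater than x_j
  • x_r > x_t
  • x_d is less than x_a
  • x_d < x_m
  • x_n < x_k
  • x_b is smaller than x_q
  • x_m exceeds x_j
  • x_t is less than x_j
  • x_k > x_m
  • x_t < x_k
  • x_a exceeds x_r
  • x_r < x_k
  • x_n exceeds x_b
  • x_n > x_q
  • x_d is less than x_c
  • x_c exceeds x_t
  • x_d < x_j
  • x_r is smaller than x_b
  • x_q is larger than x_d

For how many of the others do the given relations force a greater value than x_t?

Directly above x_t: x_r, x_j, x_m, x_c, x_k.
One step further: x_b, x_a, x_p (8 so far).
One step further: x_q, x_n (10 so far).
Nothing else is reachable above x_t; 10 in all.

10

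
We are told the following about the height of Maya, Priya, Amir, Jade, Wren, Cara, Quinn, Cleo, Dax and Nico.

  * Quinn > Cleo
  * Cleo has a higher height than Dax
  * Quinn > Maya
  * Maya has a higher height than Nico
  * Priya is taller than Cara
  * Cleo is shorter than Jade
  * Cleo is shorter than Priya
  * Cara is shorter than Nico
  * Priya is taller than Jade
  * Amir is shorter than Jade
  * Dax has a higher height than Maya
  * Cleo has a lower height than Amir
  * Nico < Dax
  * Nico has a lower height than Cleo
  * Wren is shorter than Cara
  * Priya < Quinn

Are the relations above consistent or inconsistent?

Every relation is compatible with Wren < Cara < Nico < Maya < Dax < Cleo < Amir < Jade < Priya < Quinn; the set is consistent.

consistent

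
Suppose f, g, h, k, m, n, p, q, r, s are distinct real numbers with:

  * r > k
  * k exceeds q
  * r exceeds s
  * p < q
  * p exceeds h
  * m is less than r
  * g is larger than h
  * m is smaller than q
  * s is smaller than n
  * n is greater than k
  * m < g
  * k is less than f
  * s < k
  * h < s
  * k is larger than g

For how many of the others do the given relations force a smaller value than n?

7

Directly below n: s, k.
One step further: h, q, g (5 so far).
One step further: m, p (7 so far).
No other element is forced below n by the given relations, so the count is 7.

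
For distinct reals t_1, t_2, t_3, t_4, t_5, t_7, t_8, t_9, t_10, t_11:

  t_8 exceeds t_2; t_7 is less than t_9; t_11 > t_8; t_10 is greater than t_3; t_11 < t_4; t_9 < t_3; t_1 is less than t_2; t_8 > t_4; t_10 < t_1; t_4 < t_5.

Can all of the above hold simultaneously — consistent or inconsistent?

inconsistent

Chaining the given relations yields t_8 < t_11 < t_4, so t_8 < t_4. But one relation states t_4 < t_8. These cannot both hold.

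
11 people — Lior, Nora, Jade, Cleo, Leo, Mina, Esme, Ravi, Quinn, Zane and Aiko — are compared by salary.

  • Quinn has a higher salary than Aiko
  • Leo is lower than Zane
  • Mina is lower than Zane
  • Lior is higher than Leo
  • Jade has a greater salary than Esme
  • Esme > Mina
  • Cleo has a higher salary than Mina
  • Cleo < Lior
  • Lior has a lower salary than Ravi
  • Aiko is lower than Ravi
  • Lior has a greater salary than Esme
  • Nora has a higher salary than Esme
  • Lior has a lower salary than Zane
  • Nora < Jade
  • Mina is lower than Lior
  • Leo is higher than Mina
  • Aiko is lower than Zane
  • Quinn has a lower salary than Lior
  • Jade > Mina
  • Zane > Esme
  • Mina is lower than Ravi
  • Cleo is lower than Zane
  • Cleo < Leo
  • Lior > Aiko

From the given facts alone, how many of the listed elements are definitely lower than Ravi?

The elements the relations force below Ravi are Mina, Cleo, Aiko, Esme, Quinn, Leo, Lior — no chain reaches any other.
That is 7.

7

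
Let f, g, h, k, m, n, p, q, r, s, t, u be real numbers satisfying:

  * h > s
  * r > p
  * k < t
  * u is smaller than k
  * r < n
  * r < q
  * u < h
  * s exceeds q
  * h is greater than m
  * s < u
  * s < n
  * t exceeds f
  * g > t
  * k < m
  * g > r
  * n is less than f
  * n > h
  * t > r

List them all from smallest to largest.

Nothing is placed below p, so it is least; from there p < r; r < q; q < s; s < u; u < k; k < m; m < h; h < n; n < f; f < t; t < g, each given directly.

p < r < q < s < u < k < m < h < n < f < t < g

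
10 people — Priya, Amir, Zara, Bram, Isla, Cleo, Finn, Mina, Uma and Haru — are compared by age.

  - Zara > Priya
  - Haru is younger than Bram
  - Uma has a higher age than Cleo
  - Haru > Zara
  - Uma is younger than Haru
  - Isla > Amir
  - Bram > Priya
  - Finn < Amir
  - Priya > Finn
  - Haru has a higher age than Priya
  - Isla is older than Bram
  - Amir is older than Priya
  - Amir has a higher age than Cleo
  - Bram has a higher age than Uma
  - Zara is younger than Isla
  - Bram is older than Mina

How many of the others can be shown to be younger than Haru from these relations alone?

5

The elements the relations force below Haru are Finn, Cleo, Priya, Zara, Uma — no chain reaches any other.
That is 5.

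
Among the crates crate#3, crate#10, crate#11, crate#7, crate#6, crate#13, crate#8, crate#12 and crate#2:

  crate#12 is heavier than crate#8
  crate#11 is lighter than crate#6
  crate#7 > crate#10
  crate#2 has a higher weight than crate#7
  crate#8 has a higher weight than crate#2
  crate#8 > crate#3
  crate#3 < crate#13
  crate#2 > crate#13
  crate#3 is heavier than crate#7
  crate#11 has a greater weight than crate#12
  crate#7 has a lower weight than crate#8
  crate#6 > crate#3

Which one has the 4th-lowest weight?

crate#13

The consecutive relations fix a unique order: crate#10 < crate#7 < crate#3 < crate#13 < crate#2 < crate#8 < crate#12 < crate#11 < crate#6.
Counting 4 from the smallest end gives crate#13.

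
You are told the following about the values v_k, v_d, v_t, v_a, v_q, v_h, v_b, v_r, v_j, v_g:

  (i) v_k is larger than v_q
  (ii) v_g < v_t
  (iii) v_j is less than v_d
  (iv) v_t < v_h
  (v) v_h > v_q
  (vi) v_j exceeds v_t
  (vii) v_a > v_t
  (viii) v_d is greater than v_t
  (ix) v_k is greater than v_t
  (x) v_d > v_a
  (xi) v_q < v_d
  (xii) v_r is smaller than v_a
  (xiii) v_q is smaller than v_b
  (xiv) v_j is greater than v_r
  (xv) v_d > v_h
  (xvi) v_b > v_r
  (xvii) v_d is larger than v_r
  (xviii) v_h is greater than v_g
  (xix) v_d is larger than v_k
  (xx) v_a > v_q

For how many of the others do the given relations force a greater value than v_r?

4

The elements the relations force above v_r are v_j, v_a, v_b, v_d — no chain reaches any other.
That is 4.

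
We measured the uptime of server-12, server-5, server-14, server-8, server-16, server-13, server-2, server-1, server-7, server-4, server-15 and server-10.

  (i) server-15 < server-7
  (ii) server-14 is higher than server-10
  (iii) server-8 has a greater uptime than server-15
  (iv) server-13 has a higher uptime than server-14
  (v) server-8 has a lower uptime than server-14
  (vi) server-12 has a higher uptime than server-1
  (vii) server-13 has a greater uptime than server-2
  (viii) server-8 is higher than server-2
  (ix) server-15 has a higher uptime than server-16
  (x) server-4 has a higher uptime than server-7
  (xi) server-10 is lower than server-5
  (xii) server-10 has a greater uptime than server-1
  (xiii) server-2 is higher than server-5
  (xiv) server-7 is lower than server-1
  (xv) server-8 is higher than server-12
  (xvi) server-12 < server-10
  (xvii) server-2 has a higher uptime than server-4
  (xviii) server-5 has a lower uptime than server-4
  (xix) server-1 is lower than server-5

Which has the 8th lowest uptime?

Chaining the given pairs: server-16 < server-15 < server-7 < server-1 < server-12 < server-10 < server-5 < server-4 < server-2 < server-8 < server-14 < server-13.
The 8th smallest is server-4.

server-4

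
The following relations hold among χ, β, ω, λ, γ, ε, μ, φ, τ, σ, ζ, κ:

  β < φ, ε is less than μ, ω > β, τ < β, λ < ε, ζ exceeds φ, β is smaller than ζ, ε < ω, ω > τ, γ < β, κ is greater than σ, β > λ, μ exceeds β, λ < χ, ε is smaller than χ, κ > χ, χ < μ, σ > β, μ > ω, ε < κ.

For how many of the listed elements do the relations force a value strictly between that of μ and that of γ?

The relations place γ below μ. An element lies strictly between them when it is forced above γ and also forced below μ.
Above γ: {β, σ, φ, ω, κ, ζ}. Below μ: {τ, λ, ε, χ, β, ω}.
Intersection: {β, ω} — 2.

2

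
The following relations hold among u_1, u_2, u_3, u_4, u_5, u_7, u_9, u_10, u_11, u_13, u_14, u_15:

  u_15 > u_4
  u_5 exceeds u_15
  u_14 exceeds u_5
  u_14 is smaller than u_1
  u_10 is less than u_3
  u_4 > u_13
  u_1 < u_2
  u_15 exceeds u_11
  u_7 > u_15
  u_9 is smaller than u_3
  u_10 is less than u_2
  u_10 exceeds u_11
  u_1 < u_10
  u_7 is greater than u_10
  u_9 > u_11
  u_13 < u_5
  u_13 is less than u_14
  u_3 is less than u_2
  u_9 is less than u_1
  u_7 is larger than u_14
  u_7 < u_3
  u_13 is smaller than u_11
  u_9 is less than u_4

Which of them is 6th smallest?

u_5

Piecing the relations together gives one ordering: u_13 < u_11 < u_9 < u_4 < u_15 < u_5 < u_14 < u_1 < u_10 < u_7 < u_3 < u_2.
The 6th smallest is u_5.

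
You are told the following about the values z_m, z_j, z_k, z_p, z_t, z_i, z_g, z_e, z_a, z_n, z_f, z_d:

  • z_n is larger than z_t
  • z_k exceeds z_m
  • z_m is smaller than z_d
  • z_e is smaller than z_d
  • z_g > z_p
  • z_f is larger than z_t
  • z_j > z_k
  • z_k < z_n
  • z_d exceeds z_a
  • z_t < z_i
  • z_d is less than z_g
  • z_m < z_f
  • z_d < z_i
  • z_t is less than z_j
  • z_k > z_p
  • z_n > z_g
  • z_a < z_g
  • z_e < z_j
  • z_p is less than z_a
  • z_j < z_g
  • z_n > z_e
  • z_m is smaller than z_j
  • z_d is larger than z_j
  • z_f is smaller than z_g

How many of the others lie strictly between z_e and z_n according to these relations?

3

Chaining upward from z_e reaches: z_j, z_d, z_g, z_i.
Chaining downward from z_n reaches: z_p, z_m, z_k, z_t, z_a, z_f, z_j, z_d, z_g.
Strictly between z_e and z_n are those in both lists: z_j, z_d, z_g — 3 elements.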